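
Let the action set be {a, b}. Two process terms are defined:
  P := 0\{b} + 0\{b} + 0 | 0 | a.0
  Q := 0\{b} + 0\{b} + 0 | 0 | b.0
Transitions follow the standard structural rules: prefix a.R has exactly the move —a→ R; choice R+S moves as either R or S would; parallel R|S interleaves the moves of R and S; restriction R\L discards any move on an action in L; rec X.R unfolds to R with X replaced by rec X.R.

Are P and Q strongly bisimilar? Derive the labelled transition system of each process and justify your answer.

P ≁ Q

LTS(P): 2 reachable states
  p0 = 0\{b} + 0\{b} + 0 | 0 | a.0 | --a--▸ p1
  p1 = 0 | 0 | 0 | ·
LTS(Q): 2 reachable states
  q0 = 0\{b} + 0\{b} + 0 | 0 | b.0 | --b--▸ q1
  q1 = 0 | 0 | 0 | ·
Bisimilarity quotient blocks:
  B0 = {p0}
  B1 = {p1, q1}
  B2 = {q0}
p0 ∈ B0, q0 ∈ B2 → different blocks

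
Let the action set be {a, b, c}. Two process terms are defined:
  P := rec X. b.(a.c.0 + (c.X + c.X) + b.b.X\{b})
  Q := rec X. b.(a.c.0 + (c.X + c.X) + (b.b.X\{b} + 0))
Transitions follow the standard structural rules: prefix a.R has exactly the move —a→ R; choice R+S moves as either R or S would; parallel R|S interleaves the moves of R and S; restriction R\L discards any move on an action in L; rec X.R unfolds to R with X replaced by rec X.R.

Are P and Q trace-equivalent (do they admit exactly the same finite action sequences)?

traces(P) = traces(Q)

P's transition system — 6 states:
  m0 = rec X. b.(a.c.0 + (c.X + c.X) + b.b.X\{b}) :: —b→ m1
  m1 = a.c.0 + (c.(rec X. b.(a.c.0 + (c.X + c.X) + b.b.X\{b})) + c.(rec X. b.(a.c.0 + (c.X + c.X) + b.b.X\{b}))) + b.b.(rec X. b.(a.c.0 + (c.X + c.X) + b.b.X\{b}))\{b} :: —a→ m2, —b→ m3, —c→ m0
  m2 = c.0 :: —c→ m4
  m3 = b.(rec X. b.(a.c.0 + (c.X + c.X) + b.b.X\{b}))\{b} :: —b→ m5
  m4 = 0 :: stopped
  m5 = (rec X. b.(a.c.0 + (c.X + c.X) + b.b.X\{b}))\{b} :: stopped
Q's transition system — 6 states:
  n0 = rec X. b.(a.c.0 + (c.X + c.X) + (b.b.X\{b} + 0)) :: —b→ n1
  n1 = a.c.0 + (c.(rec X. b.(a.c.0 + (c.X + c.X) + (b.b.X\{b} + 0))) + c.(rec X. b.(a.c.0 + (c.X + c.X) + (b.b.X\{b} + 0)))) + (b.b.(rec X. b.(a.c.0 + (c.X + c.X) + (b.b.X\{b} + 0)))\{b} + 0) :: —a→ n2, —b→ n3, —c→ n0
  n2 = c.0 :: —c→ n4
  n3 = b.(rec X. b.(a.c.0 + (c.X + c.X) + (b.b.X\{b} + 0)))\{b} :: —b→ n5
  n4 = 0 :: stopped
  n5 = (rec X. b.(a.c.0 + (c.X + c.X) + (b.b.X\{b} + 0)))\{b} :: stopped
Partition-refinement fixed point:
  B0 = {m0, n0}
  B1 = {m1, n1}
  B2 = {m3, n3}
  B3 = {m4, m5, n4, n5}
  B4 = {m2, n2}
m0 ∈ B0, n0 ∈ B0 → same block
Bisimilar ⇒ trace-equivalent.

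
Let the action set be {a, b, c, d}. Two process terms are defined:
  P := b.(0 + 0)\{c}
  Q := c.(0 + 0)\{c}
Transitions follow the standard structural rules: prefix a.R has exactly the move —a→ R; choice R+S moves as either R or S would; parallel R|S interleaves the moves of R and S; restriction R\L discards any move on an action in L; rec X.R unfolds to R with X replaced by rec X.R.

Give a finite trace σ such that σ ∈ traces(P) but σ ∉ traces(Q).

b

LTS(P): 2 reachable states
  u0 = b.(0 + 0)\{c} :: ··b··> u1
  u1 = (0 + 0)\{c} :: ∅
LTS(Q): 2 reachable states
  v0 = c.(0 + 0)\{c} :: ··c··> v1
  v1 = (0 + 0)\{c} :: ∅
Run σ = ⟨b⟩ on P: start {u0}
  after b @ step 1: {u1}
  P completes σ.
Run σ = ⟨b⟩ on Q: start {v0}
  after b @ step 1: ∅  — Q cannot continue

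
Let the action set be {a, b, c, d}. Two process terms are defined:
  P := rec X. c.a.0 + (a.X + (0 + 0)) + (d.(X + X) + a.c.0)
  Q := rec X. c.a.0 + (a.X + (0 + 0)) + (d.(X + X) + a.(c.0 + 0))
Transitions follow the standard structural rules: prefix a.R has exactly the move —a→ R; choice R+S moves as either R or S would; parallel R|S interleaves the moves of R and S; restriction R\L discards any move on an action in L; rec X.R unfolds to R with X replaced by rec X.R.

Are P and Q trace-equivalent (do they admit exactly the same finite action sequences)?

trace-equivalent

LTS(P): 5 reachable states
  m0 = rec X. c.a.0 + (a.X + (0 + 0)) + (d.(X + X) + a.c.0) :: ··a··> m0, ··a··> m1, ··c··> m2, ··d··> m3
  m1 = c.0 :: ··c··> m4
  m2 = a.0 :: ··a··> m4
  m3 = (rec X. c.a.0 + (a.X + (0 + 0)) + (d.(X + X) + a.c.0)) + (rec X. c.a.0 + (a.X + (0 + 0)) + (d.(X + X) + a.c.0)) :: ··a··> m0, ··a··> m1, ··c··> m2, ··d··> m3
  m4 = 0 :: stopped
LTS(Q): 5 reachable states
  n0 = rec X. c.a.0 + (a.X + (0 + 0)) + (d.(X + X) + a.(c.0 + 0)) :: ··a··> n0, ··a··> n1, ··c··> n2, ··d··> n3
  n1 = c.0 + 0 :: ··c··> n4
  n2 = a.0 :: ··a··> n4
  n3 = (rec X. c.a.0 + (a.X + (0 + 0)) + (d.(X + X) + a.(c.0 + 0))) + (rec X. c.a.0 + (a.X + (0 + 0)) + (d.(X + X) + a.(c.0 + 0))) :: ··a··> n0, ··a··> n1, ··c··> n2, ··d··> n3
  n4 = 0 :: stopped
Partition-refinement fixed point:
  B0 = {m0, m3, n0, n3}
  B1 = {m1, n1}
  B2 = {m4, n4}
  B3 = {m2, n2}
m0 ∈ B0, n0 ∈ B0 → same block
Bisimilar ⇒ trace-equivalent.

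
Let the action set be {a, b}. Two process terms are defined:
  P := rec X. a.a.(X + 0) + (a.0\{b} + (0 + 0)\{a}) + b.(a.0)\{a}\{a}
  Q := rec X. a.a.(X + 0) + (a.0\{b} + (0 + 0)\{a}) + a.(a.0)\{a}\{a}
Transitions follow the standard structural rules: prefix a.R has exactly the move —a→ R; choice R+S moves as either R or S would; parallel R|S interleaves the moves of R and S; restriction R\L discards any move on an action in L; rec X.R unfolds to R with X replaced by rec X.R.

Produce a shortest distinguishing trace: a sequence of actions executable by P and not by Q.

b

LTS(P): 5 reachable states
  p0 = rec X. a.a.(X + 0) + (a.0\{b} + (0 + 0)\{a}) + b.(a.0)\{a}\{a} :: —a→ p1, —a→ p2, —b→ p3
  p1 = 0\{b} :: deadlocked
  p2 = a.((rec X. a.a.(X + 0) + (a.0\{b} + (0 + 0)\{a}) + b.(a.0)\{a}\{a}) + 0) :: —a→ p4
  p3 = (a.0)\{a}\{a} :: deadlocked
  p4 = (rec X. a.a.(X + 0) + (a.0\{b} + (0 + 0)\{a}) + b.(a.0)\{a}\{a}) + 0 :: —a→ p1, —a→ p2, —b→ p3
LTS(Q): 5 reachable states
  q0 = rec X. a.a.(X + 0) + (a.0\{b} + (0 + 0)\{a}) + a.(a.0)\{a}\{a} :: —a→ q1, —a→ q2, —a→ q3
  q1 = (a.0)\{a}\{a} :: deadlocked
  q2 = 0\{b} :: deadlocked
  q3 = a.((rec X. a.a.(X + 0) + (a.0\{b} + (0 + 0)\{a}) + a.(a.0)\{a}\{a}) + 0) :: —a→ q4
  q4 = (rec X. a.a.(X + 0) + (a.0\{b} + (0 + 0)\{a}) + a.(a.0)\{a}\{a}) + 0 :: —a→ q1, —a→ q2, —a→ q3
Trace ⟨b⟩ through P, begin at {p0}:
  [1] b ⇒ {p3}
  ✓ P
Trace ⟨b⟩ through Q, begin at {q0}:
  [1] b ⇒ ∅  — Q cannot continue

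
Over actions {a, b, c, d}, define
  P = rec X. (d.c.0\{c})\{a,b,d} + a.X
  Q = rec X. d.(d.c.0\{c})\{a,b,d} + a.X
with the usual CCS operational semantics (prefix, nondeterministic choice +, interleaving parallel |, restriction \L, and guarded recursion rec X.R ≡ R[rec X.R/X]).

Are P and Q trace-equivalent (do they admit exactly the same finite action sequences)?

NO — witness ⟨d⟩

P's transition system — 1 states:
  u0 = rec X. (d.c.0\{c})\{a,b,d} + a.X ⊢ —a→ u0
Q's transition system — 2 states:
  v0 = rec X. d.(d.c.0\{c})\{a,b,d} + a.X ⊢ —a→ v0, —d→ v1
  v1 = (d.c.0\{c})\{a,b,d} ⊢ (no moves)
Executing d from Q (initial set {v0}):
  after d @ step 1: {v1}
  — Q admits the full trace.
Executing d from P (initial set {u0}):
  after d @ step 1: no successor for P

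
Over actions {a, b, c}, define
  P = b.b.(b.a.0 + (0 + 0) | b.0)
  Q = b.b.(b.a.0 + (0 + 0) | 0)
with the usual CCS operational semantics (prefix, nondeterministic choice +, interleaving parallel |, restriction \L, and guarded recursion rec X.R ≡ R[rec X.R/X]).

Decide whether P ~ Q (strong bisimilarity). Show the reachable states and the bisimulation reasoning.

Reachable graph of P (6 states):
  u0 = b.b.(b.a.0 + (0 + 0) | b.0) → ··b··> u1
  u1 = b.(b.a.0 + (0 + 0) | b.0) → ··b··> u2
  u2 = b.a.0 + (0 + 0) | b.0 → ··b··> u3, ··b··> u4
  u3 = (0 + 0) | 0 → deadlocked
  u4 = a.0 → ··a··> u5
  u5 = 0 → deadlocked
Reachable graph of Q (5 states):
  v0 = b.b.(b.a.0 + (0 + 0) | 0) → ··b··> v1
  v1 = b.(b.a.0 + (0 + 0) | 0) → ··b··> v2
  v2 = b.a.0 + (0 + 0) | 0 → ··b··> v3
  v3 = a.0 → ··a··> v4
  v4 = 0 → deadlocked
Coarsest stable partition (strong bisimilarity classes):
  B0 = {u0}
  B1 = {u1}
  B2 = {u2}
  B3 = {u4, v3}
  B4 = {u3, u5, v4}
  B5 = {v0}
  B6 = {v1}
  B7 = {v2}
u0 ∈ B0, v0 ∈ B5 → different blocks

NO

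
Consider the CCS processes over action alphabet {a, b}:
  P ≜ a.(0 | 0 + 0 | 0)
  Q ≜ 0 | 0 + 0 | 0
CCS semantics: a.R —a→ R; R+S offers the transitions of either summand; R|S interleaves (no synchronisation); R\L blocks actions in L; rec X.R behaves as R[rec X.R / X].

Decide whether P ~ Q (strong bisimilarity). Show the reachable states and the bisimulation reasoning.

LTS(P): 2 reachable states
  p0 = a.(0 | 0 + 0 | 0) → --a--▸ p1
  p1 = 0 | 0 + 0 | 0 → (no moves)
LTS(Q): 1 reachable states
  q0 = 0 | 0 + 0 | 0 → (no moves)
Coarsest stable partition (strong bisimilarity classes):
  B0 = {p0}
  B1 = {p1, q0}
p0 ∈ B0, q0 ∈ B1 → different blocks

NO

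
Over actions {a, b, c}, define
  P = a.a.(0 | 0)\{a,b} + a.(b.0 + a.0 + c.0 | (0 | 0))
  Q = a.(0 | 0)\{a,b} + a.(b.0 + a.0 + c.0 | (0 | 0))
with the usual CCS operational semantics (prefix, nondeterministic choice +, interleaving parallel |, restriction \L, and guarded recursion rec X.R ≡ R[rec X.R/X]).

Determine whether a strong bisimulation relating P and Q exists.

not bisimilar

Reachable graph of P (6 states):
  m0 = a.a.(0 | 0)\{a,b} + a.(b.0 + a.0 + c.0 | (0 | 0)) | —a→ m1, —a→ m2
  m1 = a.(0 | 0)\{a,b} | —a→ m3
  m2 = b.0 + a.0 + c.0 | (0 | 0) | —a→ m4, —b→ m4, —c→ m5
  m3 = (0 | 0)\{a,b} | (no moves)
  m4 = 0 | (no moves)
  m5 = 0 | (0 | 0) | (no moves)
Reachable graph of Q (5 states):
  n0 = a.(0 | 0)\{a,b} + a.(b.0 + a.0 + c.0 | (0 | 0)) | —a→ n1, —a→ n2
  n1 = (0 | 0)\{a,b} | (no moves)
  n2 = b.0 + a.0 + c.0 | (0 | 0) | —a→ n3, —b→ n3, —c→ n4
  n3 = 0 | (no moves)
  n4 = 0 | (0 | 0) | (no moves)
Coarsest stable partition (strong bisimilarity classes):
  B0 = {m0}
  B1 = {m2, n2}
  B2 = {m3, m4, m5, n1, n3, n4}
  B3 = {m1}
  B4 = {n0}
m0 ∈ B0, n0 ∈ B4 → different blocks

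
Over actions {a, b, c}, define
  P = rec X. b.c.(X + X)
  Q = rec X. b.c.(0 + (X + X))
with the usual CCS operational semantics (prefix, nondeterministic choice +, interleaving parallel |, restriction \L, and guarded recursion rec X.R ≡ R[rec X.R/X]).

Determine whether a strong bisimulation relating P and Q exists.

P's transition system — 3 states:
  p0 = rec X. b.c.(X + X) ⊢ =b=> p1
  p1 = c.((rec X. b.c.(X + X)) + (rec X. b.c.(X + X))) ⊢ =c=> p2
  p2 = (rec X. b.c.(X + X)) + (rec X. b.c.(X + X)) ⊢ =b=> p1
Q's transition system — 3 states:
  q0 = rec X. b.c.(0 + (X + X)) ⊢ =b=> q1
  q1 = c.(0 + ((rec X. b.c.(0 + (X + X))) + (rec X. b.c.(0 + (X + X))))) ⊢ =c=> q2
  q2 = 0 + ((rec X. b.c.(0 + (X + X))) + (rec X. b.c.(0 + (X + X)))) ⊢ =b=> q1
Bisimilarity quotient blocks:
  B0 = {p0, p2, q0, q2}
  B1 = {p1, q1}
p0 ∈ B0, q0 ∈ B0 → same block

bisimilar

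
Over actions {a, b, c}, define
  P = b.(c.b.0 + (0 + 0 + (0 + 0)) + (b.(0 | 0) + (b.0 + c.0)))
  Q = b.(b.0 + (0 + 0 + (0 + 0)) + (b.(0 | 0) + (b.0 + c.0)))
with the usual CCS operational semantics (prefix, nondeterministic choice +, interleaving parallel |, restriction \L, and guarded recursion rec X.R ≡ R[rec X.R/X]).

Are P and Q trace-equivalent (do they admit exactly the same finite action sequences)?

LTS(P): 5 reachable states
  m0 = b.(c.b.0 + (0 + 0 + (0 + 0)) + (b.(0 | 0) + (b.0 + c.0))) ⊢ —b→ m1
  m1 = c.b.0 + (0 + 0 + (0 + 0)) + (b.(0 | 0) + (b.0 + c.0)) ⊢ —b→ m2, —b→ m3, —c→ m2, —c→ m4
  m2 = 0 ⊢ deadlocked
  m3 = 0 | 0 ⊢ deadlocked
  m4 = b.0 ⊢ —b→ m2
LTS(Q): 4 reachable states
  n0 = b.(b.0 + (0 + 0 + (0 + 0)) + (b.(0 | 0) + (b.0 + c.0))) ⊢ —b→ n1
  n1 = b.0 + (0 + 0 + (0 + 0)) + (b.(0 | 0) + (b.0 + c.0)) ⊢ —b→ n2, —b→ n3, —c→ n2
  n2 = 0 ⊢ deadlocked
  n3 = 0 | 0 ⊢ deadlocked
Trace ⟨bcb⟩ through P, begin at {m0}:
  [1] b ⇒ {m1}
  [2] c ⇒ {m2, m4}
  [3] b ⇒ {m2}
  — P admits the full trace.
Trace ⟨bcb⟩ through Q, begin at {n0}:
  [1] b ⇒ {n1}
  [2] c ⇒ {n2}
  [3] b ⇒ ∅ (Q stuck)

NO — witness ⟨bcb⟩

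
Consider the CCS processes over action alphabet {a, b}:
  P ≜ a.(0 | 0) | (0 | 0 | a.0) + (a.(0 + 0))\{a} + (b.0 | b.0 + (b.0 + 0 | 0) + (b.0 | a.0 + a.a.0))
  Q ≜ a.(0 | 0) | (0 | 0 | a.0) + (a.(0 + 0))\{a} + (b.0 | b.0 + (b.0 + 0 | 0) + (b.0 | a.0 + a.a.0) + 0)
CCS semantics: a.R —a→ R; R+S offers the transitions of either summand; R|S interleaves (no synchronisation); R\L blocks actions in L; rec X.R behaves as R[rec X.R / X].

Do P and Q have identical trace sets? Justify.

trace-equivalent

LTS(P): 10 reachable states
  p0 = a.(0 | 0) | (0 | 0 | a.0) + (a.(0 + 0))\{a} + (b.0 | b.0 + (b.0 + 0 | 0) + (b.0 | a.0 + a.a.0)) :: --a--▸ p1, --a--▸ p2, --a--▸ p3, --a--▸ p4, --b--▸ p4, --b--▸ p5, --b--▸ p6, --b--▸ p7
  p1 = 0 | 0 | (0 | 0 | a.0) :: --a--▸ p8
  p2 = a.(0 | 0) | (0 | 0 | 0) :: --a--▸ p8
  p3 = a.0 :: --a--▸ p5
  p4 = b.0 | 0 :: --b--▸ p9
  p5 = 0 :: stopped
  p6 = 0 | a.0 :: --a--▸ p9
  p7 = 0 | b.0 :: --b--▸ p9
  p8 = 0 | 0 | (0 | 0 | 0) :: stopped
  p9 = 0 | 0 :: stopped
LTS(Q): 10 reachable states
  q0 = a.(0 | 0) | (0 | 0 | a.0) + (a.(0 + 0))\{a} + (b.0 | b.0 + (b.0 + 0 | 0) + (b.0 | a.0 + a.a.0) + 0) :: --a--▸ q1, --a--▸ q2, --a--▸ q3, --a--▸ q4, --b--▸ q4, --b--▸ q5, --b--▸ q6, --b--▸ q7
  q1 = 0 | 0 | (0 | 0 | a.0) :: --a--▸ q8
  q2 = a.(0 | 0) | (0 | 0 | 0) :: --a--▸ q8
  q3 = a.0 :: --a--▸ q5
  q4 = b.0 | 0 :: --b--▸ q9
  q5 = 0 :: stopped
  q6 = 0 | a.0 :: --a--▸ q9
  q7 = 0 | b.0 :: --b--▸ q9
  q8 = 0 | 0 | (0 | 0 | 0) :: stopped
  q9 = 0 | 0 :: stopped
Bisimilarity quotient blocks:
  B0 = {p0, q0}
  B1 = {p4, p7, q4, q7}
  B2 = {p5, p8, p9, q5, q8, q9}
  B3 = {p1, p2, p3, p6, q1, q2, q3, q6}
p0 ∈ B0, q0 ∈ B0 → same block
Bisimilar ⇒ trace-equivalent.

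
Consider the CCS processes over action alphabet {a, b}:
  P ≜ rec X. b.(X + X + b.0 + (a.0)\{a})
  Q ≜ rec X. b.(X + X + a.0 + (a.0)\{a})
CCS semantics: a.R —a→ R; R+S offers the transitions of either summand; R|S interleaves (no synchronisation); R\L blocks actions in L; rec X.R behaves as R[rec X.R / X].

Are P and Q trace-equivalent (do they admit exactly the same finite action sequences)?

LTS(P): 3 reachable states
  u0 = rec X. b.(X + X + b.0 + (a.0)\{a}) | =b=> u1
  u1 = (rec X. b.(X + X + b.0 + (a.0)\{a})) + (rec X. b.(X + X + b.0 + (a.0)\{a})) + b.0 + (a.0)\{a} | =b=> u1, =b=> u2
  u2 = 0 | ·
LTS(Q): 3 reachable states
  v0 = rec X. b.(X + X + a.0 + (a.0)\{a}) | =b=> v1
  v1 = (rec X. b.(X + X + a.0 + (a.0)\{a})) + (rec X. b.(X + X + a.0 + (a.0)\{a})) + a.0 + (a.0)\{a} | =a=> v2, =b=> v1
  v2 = 0 | ·
Executing ba from Q (initial set {v0}):
  after b @ step 1: {v1}
  after a @ step 2: {v2}
  Q completes σ.
Executing ba from P (initial set {u0}):
  after b @ step 1: {u1}
  after a @ step 2: ∅ (P stuck)

trace-distinct — witness ⟨ba⟩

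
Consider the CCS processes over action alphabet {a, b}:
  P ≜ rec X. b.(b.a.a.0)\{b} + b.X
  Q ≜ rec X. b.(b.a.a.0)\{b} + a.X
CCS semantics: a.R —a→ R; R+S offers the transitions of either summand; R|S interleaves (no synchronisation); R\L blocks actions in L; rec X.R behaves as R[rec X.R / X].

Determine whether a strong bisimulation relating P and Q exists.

not bisimilar

Reachable graph of P (2 states):
  m0 = rec X. b.(b.a.a.0)\{b} + b.X :: —b→ m0, —b→ m1
  m1 = (b.a.a.0)\{b} :: deadlocked
Reachable graph of Q (2 states):
  n0 = rec X. b.(b.a.a.0)\{b} + a.X :: —a→ n0, —b→ n1
  n1 = (b.a.a.0)\{b} :: deadlocked
Coarsest stable partition (strong bisimilarity classes):
  B0 = {m0}
  B1 = {m1, n1}
  B2 = {n0}
m0 ∈ B0, n0 ∈ B2 → different blocks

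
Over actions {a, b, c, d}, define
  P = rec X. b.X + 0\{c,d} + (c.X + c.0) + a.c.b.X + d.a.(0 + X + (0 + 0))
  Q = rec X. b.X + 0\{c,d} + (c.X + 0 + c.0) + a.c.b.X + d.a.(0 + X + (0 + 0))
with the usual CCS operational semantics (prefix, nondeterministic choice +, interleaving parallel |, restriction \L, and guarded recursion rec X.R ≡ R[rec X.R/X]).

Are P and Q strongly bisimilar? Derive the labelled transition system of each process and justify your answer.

YES

P's transition system — 6 states:
  m0 = rec X. b.X + 0\{c,d} + (c.X + c.0) + a.c.b.X + d.a.(0 + X + (0 + 0)) → —a→ m1, —b→ m0, —c→ m0, —c→ m2, —d→ m3
  m1 = c.b.(rec X. b.X + 0\{c,d} + (c.X + c.0) + a.c.b.X + d.a.(0 + X + (0 + 0))) → —c→ m4
  m2 = 0 → ∅
  m3 = a.(0 + (rec X. b.X + 0\{c,d} + (c.X + c.0) + a.c.b.X + d.a.(0 + X + (0 + 0))) + (0 + 0)) → —a→ m5
  m4 = b.(rec X. b.X + 0\{c,d} + (c.X + c.0) + a.c.b.X + d.a.(0 + X + (0 + 0))) → —b→ m0
  m5 = 0 + (rec X. b.X + 0\{c,d} + (c.X + c.0) + a.c.b.X + d.a.(0 + X + (0 + 0))) + (0 + 0) → —a→ m1, —b→ m0, —c→ m0, —c→ m2, —d→ m3
Q's transition system — 6 states:
  n0 = rec X. b.X + 0\{c,d} + (c.X + 0 + c.0) + a.c.b.X + d.a.(0 + X + (0 + 0)) → —a→ n1, —b→ n0, —c→ n0, —c→ n2, —d→ n3
  n1 = c.b.(rec X. b.X + 0\{c,d} + (c.X + 0 + c.0) + a.c.b.X + d.a.(0 + X + (0 + 0))) → —c→ n4
  n2 = 0 → ∅
  n3 = a.(0 + (rec X. b.X + 0\{c,d} + (c.X + 0 + c.0) + a.c.b.X + d.a.(0 + X + (0 + 0))) + (0 + 0)) → —a→ n5
  n4 = b.(rec X. b.X + 0\{c,d} + (c.X + 0 + c.0) + a.c.b.X + d.a.(0 + X + (0 + 0))) → —b→ n0
  n5 = 0 + (rec X. b.X + 0\{c,d} + (c.X + 0 + c.0) + a.c.b.X + d.a.(0 + X + (0 + 0))) + (0 + 0) → —a→ n1, —b→ n0, —c→ n0, —c→ n2, —d→ n3
Coarsest stable partition (strong bisimilarity classes):
  B0 = {m0, m5, n0, n5}
  B1 = {m3, n3}
  B2 = {m2, n2}
  B3 = {m1, n1}
  B4 = {m4, n4}
m0 ∈ B0, n0 ∈ B0 → same block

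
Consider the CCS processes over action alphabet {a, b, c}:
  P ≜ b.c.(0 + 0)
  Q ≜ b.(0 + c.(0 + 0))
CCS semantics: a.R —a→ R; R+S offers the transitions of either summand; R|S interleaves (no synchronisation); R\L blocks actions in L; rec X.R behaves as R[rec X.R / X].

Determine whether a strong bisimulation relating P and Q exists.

P ~ Q

Reachable graph of P (3 states):
  s0 = b.c.(0 + 0) ⊢ --b--▸ s1
  s1 = c.(0 + 0) ⊢ --c--▸ s2
  s2 = 0 + 0 ⊢ ∅
Reachable graph of Q (3 states):
  t0 = b.(0 + c.(0 + 0)) ⊢ --b--▸ t1
  t1 = 0 + c.(0 + 0) ⊢ --c--▸ t2
  t2 = 0 + 0 ⊢ ∅
Bisimilarity quotient blocks:
  B0 = {s0, t0}
  B1 = {s1, t1}
  B2 = {s2, t2}
s0 ∈ B0, t0 ∈ B0 → same block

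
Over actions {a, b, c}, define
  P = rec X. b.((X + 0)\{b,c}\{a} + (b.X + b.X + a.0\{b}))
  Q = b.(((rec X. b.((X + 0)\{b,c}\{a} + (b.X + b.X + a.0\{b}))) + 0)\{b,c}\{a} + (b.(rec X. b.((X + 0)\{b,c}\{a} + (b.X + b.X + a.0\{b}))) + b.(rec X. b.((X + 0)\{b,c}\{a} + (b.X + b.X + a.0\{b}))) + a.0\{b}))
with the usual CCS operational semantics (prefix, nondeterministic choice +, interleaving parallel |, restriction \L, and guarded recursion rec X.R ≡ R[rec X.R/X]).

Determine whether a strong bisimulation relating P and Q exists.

bisimilar

Reachable graph of P (3 states):
  p0 = rec X. b.((X + 0)\{b,c}\{a} + (b.X + b.X + a.0\{b})) :: =b=> p1
  p1 = ((rec X. b.((X + 0)\{b,c}\{a} + (b.X + b.X + a.0\{b}))) + 0)\{b,c}\{a} + (b.(rec X. b.((X + 0)\{b,c}\{a} + (b.X + b.X + a.0\{b}))) + b.(rec X. b.((X + 0)\{b,c}\{a} + (b.X + b.X + a.0\{b}))) + a.0\{b}) :: =a=> p2, =b=> p0
  p2 = 0\{b} :: ∅
Reachable graph of Q (4 states):
  q0 = b.(((rec X. b.((X + 0)\{b,c}\{a} + (b.X + b.X + a.0\{b}))) + 0)\{b,c}\{a} + (b.(rec X. b.((X + 0)\{b,c}\{a} + (b.X + b.X + a.0\{b}))) + b.(rec X. b.((X + 0)\{b,c}\{a} + (b.X + b.X + a.0\{b}))) + a.0\{b})) :: =b=> q1
  q1 = ((rec X. b.((X + 0)\{b,c}\{a} + (b.X + b.X + a.0\{b}))) + 0)\{b,c}\{a} + (b.(rec X. b.((X + 0)\{b,c}\{a} + (b.X + b.X + a.0\{b}))) + b.(rec X. b.((X + 0)\{b,c}\{a} + (b.X + b.X + a.0\{b}))) + a.0\{b}) :: =a=> q2, =b=> q3
  q2 = 0\{b} :: ∅
  q3 = rec X. b.((X + 0)\{b,c}\{a} + (b.X + b.X + a.0\{b})) :: =b=> q1
Bisimilarity quotient blocks:
  B0 = {p0, q0, q3}
  B1 = {p1, q1}
  B2 = {p2, q2}
p0 ∈ B0, q0 ∈ B0 → same block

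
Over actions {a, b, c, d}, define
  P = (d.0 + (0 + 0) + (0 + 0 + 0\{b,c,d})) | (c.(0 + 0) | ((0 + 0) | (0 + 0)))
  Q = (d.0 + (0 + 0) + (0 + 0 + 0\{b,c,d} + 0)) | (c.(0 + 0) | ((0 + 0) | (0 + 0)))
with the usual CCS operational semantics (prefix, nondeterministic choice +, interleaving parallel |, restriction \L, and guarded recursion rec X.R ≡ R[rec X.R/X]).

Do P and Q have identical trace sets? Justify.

LTS(P): 4 reachable states
  m0 = (d.0 + (0 + 0) + (0 + 0 + 0\{b,c,d})) | (c.(0 + 0) | ((0 + 0) | (0 + 0))) | =c=> m1, =d=> m2
  m1 = (d.0 + (0 + 0) + (0 + 0 + 0\{b,c,d})) | ((0 + 0) | ((0 + 0) | (0 + 0))) | =d=> m3
  m2 = 0 | (c.(0 + 0) | ((0 + 0) | (0 + 0))) | =c=> m3
  m3 = 0 | ((0 + 0) | ((0 + 0) | (0 + 0))) | ·
LTS(Q): 4 reachable states
  n0 = (d.0 + (0 + 0) + (0 + 0 + 0\{b,c,d} + 0)) | (c.(0 + 0) | ((0 + 0) | (0 + 0))) | =c=> n1, =d=> n2
  n1 = (d.0 + (0 + 0) + (0 + 0 + 0\{b,c,d} + 0)) | ((0 + 0) | ((0 + 0) | (0 + 0))) | =d=> n3
  n2 = 0 | (c.(0 + 0) | ((0 + 0) | (0 + 0))) | =c=> n3
  n3 = 0 | ((0 + 0) | ((0 + 0) | (0 + 0))) | ·
Coarsest stable partition (strong bisimilarity classes):
  B0 = {m0, n0}
  B1 = {m1, n1}
  B2 = {m3, n3}
  B3 = {m2, n2}
m0 ∈ B0, n0 ∈ B0 → same block
Bisimilar ⇒ trace-equivalent.

YES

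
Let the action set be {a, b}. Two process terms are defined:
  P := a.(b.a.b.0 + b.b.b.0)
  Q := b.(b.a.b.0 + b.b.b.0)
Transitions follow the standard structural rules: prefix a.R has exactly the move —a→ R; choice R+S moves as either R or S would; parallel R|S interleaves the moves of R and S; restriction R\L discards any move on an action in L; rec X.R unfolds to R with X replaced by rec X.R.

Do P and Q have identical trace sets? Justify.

Reachable graph of P (6 states):
  p0 = a.(b.a.b.0 + b.b.b.0) → -a-> p1
  p1 = b.a.b.0 + b.b.b.0 → -b-> p2, -b-> p3
  p2 = a.b.0 → -a-> p4
  p3 = b.b.0 → -b-> p4
  p4 = b.0 → -b-> p5
  p5 = 0 → stopped
Reachable graph of Q (6 states):
  q0 = b.(b.a.b.0 + b.b.b.0) → -b-> q1
  q1 = b.a.b.0 + b.b.b.0 → -b-> q2, -b-> q3
  q2 = a.b.0 → -a-> q4
  q3 = b.b.0 → -b-> q4
  q4 = b.0 → -b-> q5
  q5 = 0 → stopped
Executing a from P (initial set {p0}):
  after a @ step 1: {p1}
  ✓ P
Executing a from Q (initial set {q0}):
  after a @ step 1: ∅ (Q stuck)

trace-distinct — witness ⟨a⟩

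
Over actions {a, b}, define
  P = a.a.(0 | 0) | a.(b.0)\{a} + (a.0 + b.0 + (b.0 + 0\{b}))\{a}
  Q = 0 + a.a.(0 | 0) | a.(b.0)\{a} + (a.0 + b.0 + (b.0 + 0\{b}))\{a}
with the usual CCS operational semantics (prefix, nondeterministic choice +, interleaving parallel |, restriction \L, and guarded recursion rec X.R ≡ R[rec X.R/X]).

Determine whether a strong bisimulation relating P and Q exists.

YES

P's transition system — 10 states:
  m0 = a.a.(0 | 0) | a.(b.0)\{a} + (a.0 + b.0 + (b.0 + 0\{b}))\{a} → --a--▸ m1, --a--▸ m2, --b--▸ m3
  m1 = a.(0 | 0) | a.(b.0)\{a} → --a--▸ m4, --a--▸ m5
  m2 = a.a.(0 | 0) | (b.0)\{a} → --a--▸ m5, --b--▸ m6
  m3 = 0\{a} → ∅
  m4 = 0 | 0 | a.(b.0)\{a} → --a--▸ m7
  m5 = a.(0 | 0) | (b.0)\{a} → --a--▸ m7, --b--▸ m8
  m6 = a.a.(0 | 0) | 0\{a} → --a--▸ m8
  m7 = 0 | 0 | (b.0)\{a} → --b--▸ m9
  m8 = a.(0 | 0) | 0\{a} → --a--▸ m9
  m9 = 0 | 0 | 0\{a} → ∅
Q's transition system — 10 states:
  n0 = 0 + a.a.(0 | 0) | a.(b.0)\{a} + (a.0 + b.0 + (b.0 + 0\{b}))\{a} → --a--▸ n1, --a--▸ n2, --b--▸ n3
  n1 = a.(0 | 0) | a.(b.0)\{a} → --a--▸ n4, --a--▸ n5
  n2 = a.a.(0 | 0) | (b.0)\{a} → --a--▸ n5, --b--▸ n6
  n3 = 0\{a} → ∅
  n4 = 0 | 0 | a.(b.0)\{a} → --a--▸ n7
  n5 = a.(0 | 0) | (b.0)\{a} → --a--▸ n7, --b--▸ n8
  n6 = a.a.(0 | 0) | 0\{a} → --a--▸ n8
  n7 = 0 | 0 | (b.0)\{a} → --b--▸ n9
  n8 = a.(0 | 0) | 0\{a} → --a--▸ n9
  n9 = 0 | 0 | 0\{a} → ∅
Coarsest stable partition (strong bisimilarity classes):
  B0 = {m0, n0}
  B1 = {m3, m9, n3, n9}
  B2 = {m2, n2}
  B3 = {m5, n5}
  B4 = {m8, n8}
  B5 = {m7, n7}
  B6 = {m6, n6}
  B7 = {m1, n1}
  B8 = {m4, n4}
m0 ∈ B0, n0 ∈ B0 → same block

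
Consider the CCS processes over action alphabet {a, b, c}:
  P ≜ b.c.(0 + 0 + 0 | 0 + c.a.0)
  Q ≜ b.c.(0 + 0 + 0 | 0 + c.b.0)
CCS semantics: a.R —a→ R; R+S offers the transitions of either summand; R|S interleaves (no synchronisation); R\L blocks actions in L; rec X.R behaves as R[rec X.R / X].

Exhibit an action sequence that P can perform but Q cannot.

LTS(P): 5 reachable states
  p0 = b.c.(0 + 0 + 0 | 0 + c.a.0) has moves --b--▸ p1
  p1 = c.(0 + 0 + 0 | 0 + c.a.0) has moves --c--▸ p2
  p2 = 0 + 0 + 0 | 0 + c.a.0 has moves --c--▸ p3
  p3 = a.0 has moves --a--▸ p4
  p4 = 0 has moves ∅
LTS(Q): 5 reachable states
  q0 = b.c.(0 + 0 + 0 | 0 + c.b.0) has moves --b--▸ q1
  q1 = c.(0 + 0 + 0 | 0 + c.b.0) has moves --c--▸ q2
  q2 = 0 + 0 + 0 | 0 + c.b.0 has moves --c--▸ q3
  q3 = b.0 has moves --b--▸ q4
  q4 = 0 has moves ∅
Executing bcca from P (initial set {p0}):
  [1] b ⇒ {p1}
  [2] c ⇒ {p2}
  [3] c ⇒ {p3}
  [4] a ⇒ {p4}
  P completes σ.
Executing bcca from Q (initial set {q0}):
  [1] b ⇒ {q1}
  [2] c ⇒ {q2}
  [3] c ⇒ {q3}
  [4] a ⇒ ∅ (Q stuck)

bcca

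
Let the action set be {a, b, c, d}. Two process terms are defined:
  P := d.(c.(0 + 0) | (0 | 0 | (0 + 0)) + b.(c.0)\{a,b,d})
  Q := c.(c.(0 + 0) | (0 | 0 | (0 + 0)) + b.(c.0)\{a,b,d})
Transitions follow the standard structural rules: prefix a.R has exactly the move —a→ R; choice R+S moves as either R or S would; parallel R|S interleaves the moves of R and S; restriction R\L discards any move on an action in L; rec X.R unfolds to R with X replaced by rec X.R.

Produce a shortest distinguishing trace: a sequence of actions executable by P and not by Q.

P's transition system — 5 states:
  m0 = d.(c.(0 + 0) | (0 | 0 | (0 + 0)) + b.(c.0)\{a,b,d}) ⊢ --d--▸ m1
  m1 = c.(0 + 0) | (0 | 0 | (0 + 0)) + b.(c.0)\{a,b,d} ⊢ --b--▸ m2, --c--▸ m3
  m2 = (c.0)\{a,b,d} ⊢ --c--▸ m4
  m3 = (0 + 0) | (0 | 0 | (0 + 0)) ⊢ stopped
  m4 = 0\{a,b,d} ⊢ stopped
Q's transition system — 5 states:
  n0 = c.(c.(0 + 0) | (0 | 0 | (0 + 0)) + b.(c.0)\{a,b,d}) ⊢ --c--▸ n1
  n1 = c.(0 + 0) | (0 | 0 | (0 + 0)) + b.(c.0)\{a,b,d} ⊢ --b--▸ n2, --c--▸ n3
  n2 = (c.0)\{a,b,d} ⊢ --c--▸ n4
  n3 = (0 + 0) | (0 | 0 | (0 + 0)) ⊢ stopped
  n4 = 0\{a,b,d} ⊢ stopped
Executing d from P (initial set {m0}):
  after d @ step 1: {m1}
  P completes σ.
Executing d from Q (initial set {n0}):
  after d @ step 1: no successor for Q

d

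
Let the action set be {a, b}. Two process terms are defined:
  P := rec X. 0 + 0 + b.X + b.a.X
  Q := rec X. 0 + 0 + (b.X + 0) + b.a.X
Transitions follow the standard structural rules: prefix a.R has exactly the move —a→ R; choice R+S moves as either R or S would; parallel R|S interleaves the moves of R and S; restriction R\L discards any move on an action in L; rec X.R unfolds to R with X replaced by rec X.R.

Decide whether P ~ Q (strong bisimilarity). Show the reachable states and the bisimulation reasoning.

P ~ Q

P's transition system — 2 states:
  u0 = rec X. 0 + 0 + b.X + b.a.X has moves --b--▸ u0, --b--▸ u1
  u1 = a.(rec X. 0 + 0 + b.X + b.a.X) has moves --a--▸ u0
Q's transition system — 2 states:
  v0 = rec X. 0 + 0 + (b.X + 0) + b.a.X has moves --b--▸ v0, --b--▸ v1
  v1 = a.(rec X. 0 + 0 + (b.X + 0) + b.a.X) has moves --a--▸ v0
Partition-refinement fixed point:
  B0 = {u0, v0}
  B1 = {u1, v1}
u0 ∈ B0, v0 ∈ B0 → same block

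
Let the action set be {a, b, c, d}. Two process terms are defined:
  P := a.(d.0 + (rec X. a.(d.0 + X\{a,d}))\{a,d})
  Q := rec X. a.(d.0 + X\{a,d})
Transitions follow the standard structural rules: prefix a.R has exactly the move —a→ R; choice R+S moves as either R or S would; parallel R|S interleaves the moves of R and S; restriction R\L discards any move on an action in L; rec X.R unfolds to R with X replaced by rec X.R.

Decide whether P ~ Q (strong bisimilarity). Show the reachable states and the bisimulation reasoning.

P ~ Q

LTS(P): 3 reachable states
  p0 = a.(d.0 + (rec X. a.(d.0 + X\{a,d}))\{a,d}) ⊢ ··a··> p1
  p1 = d.0 + (rec X. a.(d.0 + X\{a,d}))\{a,d} ⊢ ··d··> p2
  p2 = 0 ⊢ (no moves)
LTS(Q): 3 reachable states
  q0 = rec X. a.(d.0 + X\{a,d}) ⊢ ··a··> q1
  q1 = d.0 + (rec X. a.(d.0 + X\{a,d}))\{a,d} ⊢ ··d··> q2
  q2 = 0 ⊢ (no moves)
Partition-refinement fixed point:
  B0 = {p0, q0}
  B1 = {p1, q1}
  B2 = {p2, q2}
p0 ∈ B0, q0 ∈ B0 → same block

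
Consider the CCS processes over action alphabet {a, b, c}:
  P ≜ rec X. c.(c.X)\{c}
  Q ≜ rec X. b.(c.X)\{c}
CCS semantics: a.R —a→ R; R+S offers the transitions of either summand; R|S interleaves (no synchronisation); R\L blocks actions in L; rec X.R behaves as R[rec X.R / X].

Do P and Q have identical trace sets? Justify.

P's transition system — 2 states:
  m0 = rec X. c.(c.X)\{c} → ··c··> m1
  m1 = (c.(rec X. c.(c.X)\{c}))\{c} → ·
Q's transition system — 2 states:
  n0 = rec X. b.(c.X)\{c} → ··b··> n1
  n1 = (c.(rec X. b.(c.X)\{c}))\{c} → ·
Executing c from P (initial set {m0}):
  step 1 (c): {m1}
  — P admits the full trace.
Executing c from Q (initial set {n0}):
  step 1 (c): ∅  — Q cannot continue

traces(P) ≠ traces(Q) — witness ⟨c⟩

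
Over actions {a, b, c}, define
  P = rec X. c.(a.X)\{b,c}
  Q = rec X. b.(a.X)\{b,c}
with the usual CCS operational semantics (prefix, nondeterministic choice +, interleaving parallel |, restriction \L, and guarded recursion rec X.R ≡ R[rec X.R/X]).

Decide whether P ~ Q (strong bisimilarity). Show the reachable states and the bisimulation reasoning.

Reachable graph of P (3 states):
  s0 = rec X. c.(a.X)\{b,c} ⊢ —c→ s1
  s1 = (a.(rec X. c.(a.X)\{b,c}))\{b,c} ⊢ —a→ s2
  s2 = (rec X. c.(a.X)\{b,c})\{b,c} ⊢ ∅
Reachable graph of Q (3 states):
  t0 = rec X. b.(a.X)\{b,c} ⊢ —b→ t1
  t1 = (a.(rec X. b.(a.X)\{b,c}))\{b,c} ⊢ —a→ t2
  t2 = (rec X. b.(a.X)\{b,c})\{b,c} ⊢ ∅
Coarsest stable partition (strong bisimilarity classes):
  B0 = {s0}
  B1 = {s1, t1}
  B2 = {s2, t2}
  B3 = {t0}
s0 ∈ B0, t0 ∈ B3 → different blocks

NO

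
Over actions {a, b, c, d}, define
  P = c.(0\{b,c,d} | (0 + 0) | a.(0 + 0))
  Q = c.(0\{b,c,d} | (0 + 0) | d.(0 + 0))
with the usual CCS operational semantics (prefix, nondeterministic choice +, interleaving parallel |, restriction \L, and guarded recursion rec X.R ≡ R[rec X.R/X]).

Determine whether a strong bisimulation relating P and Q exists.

NO

P's transition system — 3 states:
  s0 = c.(0\{b,c,d} | (0 + 0) | a.(0 + 0)) has moves =c=> s1
  s1 = 0\{b,c,d} | (0 + 0) | a.(0 + 0) has moves =a=> s2
  s2 = 0\{b,c,d} | (0 + 0) | (0 + 0) has moves ·
Q's transition system — 3 states:
  t0 = c.(0\{b,c,d} | (0 + 0) | d.(0 + 0)) has moves =c=> t1
  t1 = 0\{b,c,d} | (0 + 0) | d.(0 + 0) has moves =d=> t2
  t2 = 0\{b,c,d} | (0 + 0) | (0 + 0) has moves ·
Partition-refinement fixed point:
  B0 = {s0}
  B1 = {s1}
  B2 = {s2, t2}
  B3 = {t0}
  B4 = {t1}
s0 ∈ B0, t0 ∈ B3 → different blocks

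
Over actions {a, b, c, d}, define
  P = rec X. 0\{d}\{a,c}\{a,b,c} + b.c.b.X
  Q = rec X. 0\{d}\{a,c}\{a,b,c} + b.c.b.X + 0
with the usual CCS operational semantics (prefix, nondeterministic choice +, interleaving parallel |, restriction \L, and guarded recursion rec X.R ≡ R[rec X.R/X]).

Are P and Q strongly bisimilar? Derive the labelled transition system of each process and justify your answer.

P ~ Q

P's transition system — 3 states:
  p0 = rec X. 0\{d}\{a,c}\{a,b,c} + b.c.b.X :: -b-> p1
  p1 = c.b.(rec X. 0\{d}\{a,c}\{a,b,c} + b.c.b.X) :: -c-> p2
  p2 = b.(rec X. 0\{d}\{a,c}\{a,b,c} + b.c.b.X) :: -b-> p0
Q's transition system — 3 states:
  q0 = rec X. 0\{d}\{a,c}\{a,b,c} + b.c.b.X + 0 :: -b-> q1
  q1 = c.b.(rec X. 0\{d}\{a,c}\{a,b,c} + b.c.b.X + 0) :: -c-> q2
  q2 = b.(rec X. 0\{d}\{a,c}\{a,b,c} + b.c.b.X + 0) :: -b-> q0
Coarsest stable partition (strong bisimilarity classes):
  B0 = {p0, q0}
  B1 = {p1, q1}
  B2 = {p2, q2}
p0 ∈ B0, q0 ∈ B0 → same block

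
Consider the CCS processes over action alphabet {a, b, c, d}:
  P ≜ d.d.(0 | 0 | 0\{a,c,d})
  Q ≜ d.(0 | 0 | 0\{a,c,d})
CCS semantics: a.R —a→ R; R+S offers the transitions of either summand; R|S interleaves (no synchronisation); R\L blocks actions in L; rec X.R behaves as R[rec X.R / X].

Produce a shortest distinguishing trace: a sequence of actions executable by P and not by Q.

LTS(P): 3 reachable states
  s0 = d.d.(0 | 0 | 0\{a,c,d}) → =d=> s1
  s1 = d.(0 | 0 | 0\{a,c,d}) → =d=> s2
  s2 = 0 | 0 | 0\{a,c,d} → deadlocked
LTS(Q): 2 reachable states
  t0 = d.(0 | 0 | 0\{a,c,d}) → =d=> t1
  t1 = 0 | 0 | 0\{a,c,d} → deadlocked
Trace ⟨dd⟩ through P, begin at {s0}:
  [1] d ⇒ {s1}
  [2] d ⇒ {s2}
  — P admits the full trace.
Trace ⟨dd⟩ through Q, begin at {t0}:
  [1] d ⇒ {t1}
  [2] d ⇒ ∅  — Q cannot continue

dd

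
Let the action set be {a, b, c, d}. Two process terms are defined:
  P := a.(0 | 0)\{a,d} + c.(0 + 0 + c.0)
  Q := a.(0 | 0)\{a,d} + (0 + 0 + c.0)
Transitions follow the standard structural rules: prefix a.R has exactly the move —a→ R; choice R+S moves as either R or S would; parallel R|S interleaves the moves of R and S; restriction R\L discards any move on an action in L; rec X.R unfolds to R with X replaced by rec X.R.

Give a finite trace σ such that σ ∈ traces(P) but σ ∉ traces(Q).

LTS(P): 4 reachable states
  u0 = a.(0 | 0)\{a,d} + c.(0 + 0 + c.0) → =a=> u1, =c=> u2
  u1 = (0 | 0)\{a,d} → ∅
  u2 = 0 + 0 + c.0 → =c=> u3
  u3 = 0 → ∅
LTS(Q): 3 reachable states
  v0 = a.(0 | 0)\{a,d} + (0 + 0 + c.0) → =a=> v1, =c=> v2
  v1 = (0 | 0)\{a,d} → ∅
  v2 = 0 → ∅
Trace ⟨cc⟩ through P, begin at {u0}:
  after c @ step 1: {u2}
  after c @ step 2: {u3}
  ✓ P
Trace ⟨cc⟩ through Q, begin at {v0}:
  after c @ step 1: {v2}
  after c @ step 2: ∅ (Q stuck)

cc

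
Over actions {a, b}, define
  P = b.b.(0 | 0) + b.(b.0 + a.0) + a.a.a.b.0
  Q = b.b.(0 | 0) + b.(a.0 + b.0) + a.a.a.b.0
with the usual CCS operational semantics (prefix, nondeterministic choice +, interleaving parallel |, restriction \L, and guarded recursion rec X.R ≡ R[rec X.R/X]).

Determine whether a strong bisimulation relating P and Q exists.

P's transition system — 8 states:
  m0 = b.b.(0 | 0) + b.(b.0 + a.0) + a.a.a.b.0 :: --a--▸ m1, --b--▸ m2, --b--▸ m3
  m1 = a.a.b.0 :: --a--▸ m4
  m2 = b.(0 | 0) :: --b--▸ m5
  m3 = b.0 + a.0 :: --a--▸ m6, --b--▸ m6
  m4 = a.b.0 :: --a--▸ m7
  m5 = 0 | 0 :: deadlocked
  m6 = 0 :: deadlocked
  m7 = b.0 :: --b--▸ m6
Q's transition system — 8 states:
  n0 = b.b.(0 | 0) + b.(a.0 + b.0) + a.a.a.b.0 :: --a--▸ n1, --b--▸ n2, --b--▸ n3
  n1 = a.a.b.0 :: --a--▸ n4
  n2 = a.0 + b.0 :: --a--▸ n5, --b--▸ n5
  n3 = b.(0 | 0) :: --b--▸ n6
  n4 = a.b.0 :: --a--▸ n7
  n5 = 0 :: deadlocked
  n6 = 0 | 0 :: deadlocked
  n7 = b.0 :: --b--▸ n5
Partition-refinement fixed point:
  B0 = {m0, n0}
  B1 = {m2, m7, n3, n7}
  B2 = {m5, m6, n5, n6}
  B3 = {m1, n1}
  B4 = {m4, n4}
  B5 = {m3, n2}
m0 ∈ B0, n0 ∈ B0 → same block

P ~ Q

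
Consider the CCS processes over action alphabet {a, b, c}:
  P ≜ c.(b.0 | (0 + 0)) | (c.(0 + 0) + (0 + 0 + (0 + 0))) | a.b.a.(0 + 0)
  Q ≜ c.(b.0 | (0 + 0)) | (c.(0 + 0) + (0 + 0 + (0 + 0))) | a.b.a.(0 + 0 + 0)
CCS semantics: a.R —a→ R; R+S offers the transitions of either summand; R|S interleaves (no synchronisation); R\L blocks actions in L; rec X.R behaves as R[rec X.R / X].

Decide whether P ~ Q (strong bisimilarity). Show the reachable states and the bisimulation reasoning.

P ~ Q

LTS(P): 24 reachable states
  s0 = c.(b.0 | (0 + 0)) | (c.(0 + 0) + (0 + 0 + (0 + 0))) | a.b.a.(0 + 0) has moves --a--▸ s1, --c--▸ s2, --c--▸ s3
  s1 = c.(b.0 | (0 + 0)) | (c.(0 + 0) + (0 + 0 + (0 + 0))) | b.a.(0 + 0) has moves --b--▸ s4, --c--▸ s5, --c--▸ s6
  s2 = b.0 | (0 + 0) | (c.(0 + 0) + (0 + 0 + (0 + 0))) | a.b.a.(0 + 0) has moves --a--▸ s5, --b--▸ s7, --c--▸ s8
  s3 = c.(b.0 | (0 + 0)) | (0 + 0) | a.b.a.(0 + 0) has moves --a--▸ s6, --c--▸ s8
  s4 = c.(b.0 | (0 + 0)) | (c.(0 + 0) + (0 + 0 + (0 + 0))) | a.(0 + 0) has moves --a--▸ s9, --c--▸ s10, --c--▸ s11
  s5 = b.0 | (0 + 0) | (c.(0 + 0) + (0 + 0 + (0 + 0))) | b.a.(0 + 0) has moves --b--▸ s10, --b--▸ s12, --c--▸ s13
  s6 = c.(b.0 | (0 + 0)) | (0 + 0) | b.a.(0 + 0) has moves --b--▸ s11, --c--▸ s13
  s7 = 0 | (0 + 0) | (c.(0 + 0) + (0 + 0 + (0 + 0))) | a.b.a.(0 + 0) has moves --a--▸ s12, --c--▸ s14
  s8 = b.0 | (0 + 0) | (0 + 0) | a.b.a.(0 + 0) has moves --a--▸ s13, --b--▸ s14
  s9 = c.(b.0 | (0 + 0)) | (c.(0 + 0) + (0 + 0 + (0 + 0))) | (0 + 0) has moves --c--▸ s15, --c--▸ s16
  s10 = b.0 | (0 + 0) | (c.(0 + 0) + (0 + 0 + (0 + 0))) | a.(0 + 0) has moves --a--▸ s15, --b--▸ s17, --c--▸ s18
  s11 = c.(b.0 | (0 + 0)) | (0 + 0) | a.(0 + 0) has moves --a--▸ s16, --c--▸ s18
  s12 = 0 | (0 + 0) | (c.(0 + 0) + (0 + 0 + (0 + 0))) | b.a.(0 + 0) has moves --b--▸ s17, --c--▸ s19
  s13 = b.0 | (0 + 0) | (0 + 0) | b.a.(0 + 0) has moves --b--▸ s18, --b--▸ s19
  s14 = 0 | (0 + 0) | (0 + 0) | a.b.a.(0 + 0) has moves --a--▸ s19
  s15 = b.0 | (0 + 0) | (c.(0 + 0) + (0 + 0 + (0 + 0))) | (0 + 0) has moves --b--▸ s20, --c--▸ s21
  s16 = c.(b.0 | (0 + 0)) | (0 + 0) | (0 + 0) has moves --c--▸ s21
  s17 = 0 | (0 + 0) | (c.(0 + 0) + (0 + 0 + (0 + 0))) | a.(0 + 0) has moves --a--▸ s20, --c--▸ s22
  s18 = b.0 | (0 + 0) | (0 + 0) | a.(0 + 0) has moves --a--▸ s21, --b--▸ s22
  s19 = 0 | (0 + 0) | (0 + 0) | b.a.(0 + 0) has moves --b--▸ s22
  s20 = 0 | (0 + 0) | (c.(0 + 0) + (0 + 0 + (0 + 0))) | (0 + 0) has moves --c--▸ s23
  s21 = b.0 | (0 + 0) | (0 + 0) | (0 + 0) has moves --b--▸ s23
  s22 = 0 | (0 + 0) | (0 + 0) | a.(0 + 0) has moves --a--▸ s23
  s23 = 0 | (0 + 0) | (0 + 0) | (0 + 0) has moves (no moves)
LTS(Q): 24 reachable states
  t0 = c.(b.0 | (0 + 0)) | (c.(0 + 0) + (0 + 0 + (0 + 0))) | a.b.a.(0 + 0 + 0) has moves --a--▸ t1, --c--▸ t2, --c--▸ t3
  t1 = c.(b.0 | (0 + 0)) | (c.(0 + 0) + (0 + 0 + (0 + 0))) | b.a.(0 + 0 + 0) has moves --b--▸ t4, --c--▸ t5, --c--▸ t6
  t2 = b.0 | (0 + 0) | (c.(0 + 0) + (0 + 0 + (0 + 0))) | a.b.a.(0 + 0 + 0) has moves --a--▸ t5, --b--▸ t7, --c--▸ t8
  t3 = c.(b.0 | (0 + 0)) | (0 + 0) | a.b.a.(0 + 0 + 0) has moves --a--▸ t6, --c--▸ t8
  t4 = c.(b.0 | (0 + 0)) | (c.(0 + 0) + (0 + 0 + (0 + 0))) | a.(0 + 0 + 0) has moves --a--▸ t9, --c--▸ t10, --c--▸ t11
  t5 = b.0 | (0 + 0) | (c.(0 + 0) + (0 + 0 + (0 + 0))) | b.a.(0 + 0 + 0) has moves --b--▸ t10, --b--▸ t12, --c--▸ t13
  t6 = c.(b.0 | (0 + 0)) | (0 + 0) | b.a.(0 + 0 + 0) has moves --b--▸ t11, --c--▸ t13
  t7 = 0 | (0 + 0) | (c.(0 + 0) + (0 + 0 + (0 + 0))) | a.b.a.(0 + 0 + 0) has moves --a--▸ t12, --c--▸ t14
  t8 = b.0 | (0 + 0) | (0 + 0) | a.b.a.(0 + 0 + 0) has moves --a--▸ t13, --b--▸ t14
  t9 = c.(b.0 | (0 + 0)) | (c.(0 + 0) + (0 + 0 + (0 + 0))) | (0 + 0 + 0) has moves --c--▸ t15, --c--▸ t16
  t10 = b.0 | (0 + 0) | (c.(0 + 0) + (0 + 0 + (0 + 0))) | a.(0 + 0 + 0) has moves --a--▸ t15, --b--▸ t17, --c--▸ t18
  t11 = c.(b.0 | (0 + 0)) | (0 + 0) | a.(0 + 0 + 0) has moves --a--▸ t16, --c--▸ t18
  t12 = 0 | (0 + 0) | (c.(0 + 0) + (0 + 0 + (0 + 0))) | b.a.(0 + 0 + 0) has moves --b--▸ t17, --c--▸ t19
  t13 = b.0 | (0 + 0) | (0 + 0) | b.a.(0 + 0 + 0) has moves --b--▸ t18, --b--▸ t19
  t14 = 0 | (0 + 0) | (0 + 0) | a.b.a.(0 + 0 + 0) has moves --a--▸ t19
  t15 = b.0 | (0 + 0) | (c.(0 + 0) + (0 + 0 + (0 + 0))) | (0 + 0 + 0) has moves --b--▸ t20, --c--▸ t21
  t16 = c.(b.0 | (0 + 0)) | (0 + 0) | (0 + 0 + 0) has moves --c--▸ t21
  t17 = 0 | (0 + 0) | (c.(0 + 0) + (0 + 0 + (0 + 0))) | a.(0 + 0 + 0) has moves --a--▸ t20, --c--▸ t22
  t18 = b.0 | (0 + 0) | (0 + 0) | a.(0 + 0 + 0) has moves --a--▸ t21, --b--▸ t22
  t19 = 0 | (0 + 0) | (0 + 0) | b.a.(0 + 0 + 0) has moves --b--▸ t22
  t20 = 0 | (0 + 0) | (c.(0 + 0) + (0 + 0 + (0 + 0))) | (0 + 0 + 0) has moves --c--▸ t23
  t21 = b.0 | (0 + 0) | (0 + 0) | (0 + 0 + 0) has moves --b--▸ t23
  t22 = 0 | (0 + 0) | (0 + 0) | a.(0 + 0 + 0) has moves --a--▸ t23
  t23 = 0 | (0 + 0) | (0 + 0) | (0 + 0 + 0) has moves (no moves)
Coarsest stable partition (strong bisimilarity classes):
  B0 = {s0, t0}
  B1 = {s2, t2}
  B2 = {s7, t7}
  B3 = {s12, t12}
  B4 = {s17, t17}
  B5 = {s20, t20}
  B6 = {s23, t23}
  B7 = {s22, t22}
  B8 = {s19, t19}
  B9 = {s14, t14}
  B10 = {s8, t8}
  B11 = {s13, t13}
  B12 = {s18, t18}
  B13 = {s21, t21}
  B14 = {s5, t5}
  B15 = {s10, t10}
  B16 = {s15, t15}
  B17 = {s3, t3}
  B18 = {s6, t6}
  B19 = {s11, t11}
  B20 = {s16, t16}
  B21 = {s1, t1}
  B22 = {s4, t4}
  B23 = {s9, t9}
s0 ∈ B0, t0 ∈ B0 → same block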